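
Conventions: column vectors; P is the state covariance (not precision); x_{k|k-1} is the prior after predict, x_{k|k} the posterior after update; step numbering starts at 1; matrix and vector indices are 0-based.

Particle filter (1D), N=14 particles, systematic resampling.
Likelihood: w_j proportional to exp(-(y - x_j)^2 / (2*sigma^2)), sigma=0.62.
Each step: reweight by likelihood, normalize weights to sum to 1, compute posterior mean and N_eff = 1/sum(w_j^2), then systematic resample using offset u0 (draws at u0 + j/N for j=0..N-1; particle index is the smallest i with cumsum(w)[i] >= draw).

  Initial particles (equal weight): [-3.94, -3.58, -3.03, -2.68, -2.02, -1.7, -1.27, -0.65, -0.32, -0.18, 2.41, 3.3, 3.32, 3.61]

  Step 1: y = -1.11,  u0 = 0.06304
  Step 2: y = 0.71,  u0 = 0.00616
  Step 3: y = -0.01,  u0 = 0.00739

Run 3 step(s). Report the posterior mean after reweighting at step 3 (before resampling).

post_mean = -0.2868

step 1: w=[0.0000, 0.0001, 0.0023, 0.0115, 0.0967, 0.1806, 0.2747, 0.2157, 0.1261, 0.0922, 0.0000, 0.0000, 0.0000, 0.0000]  mean=-1.0868  Neff=5.3051  idx=[4, 5, 5, 5, 6, 6, 6, 6, 7, 7, 7, 8, 9, 9]
step 2: w=[0.0000, 0.0004, 0.0004, 0.0004, 0.0048, 0.0048, 0.0048, 0.0048, 0.0715, 0.0715, 0.0715, 0.1994, 0.2828, 0.2828]  mean=-0.3317  Neff=4.6486  idx=[5, 8, 9, 10, 11, 11, 12, 12, 12, 12, 13, 13, 13, 13]
step 3: w=[0.0112, 0.0517, 0.0517, 0.0517, 0.0777, 0.0777, 0.0848, 0.0848, 0.0848, 0.0848, 0.0848, 0.0848, 0.0848, 0.0848]  mean=-0.2868  Neff=12.8636  idx=[0, 2, 3, 4, 5, 6, 7, 8, 9, 9, 10, 11, 12, 13]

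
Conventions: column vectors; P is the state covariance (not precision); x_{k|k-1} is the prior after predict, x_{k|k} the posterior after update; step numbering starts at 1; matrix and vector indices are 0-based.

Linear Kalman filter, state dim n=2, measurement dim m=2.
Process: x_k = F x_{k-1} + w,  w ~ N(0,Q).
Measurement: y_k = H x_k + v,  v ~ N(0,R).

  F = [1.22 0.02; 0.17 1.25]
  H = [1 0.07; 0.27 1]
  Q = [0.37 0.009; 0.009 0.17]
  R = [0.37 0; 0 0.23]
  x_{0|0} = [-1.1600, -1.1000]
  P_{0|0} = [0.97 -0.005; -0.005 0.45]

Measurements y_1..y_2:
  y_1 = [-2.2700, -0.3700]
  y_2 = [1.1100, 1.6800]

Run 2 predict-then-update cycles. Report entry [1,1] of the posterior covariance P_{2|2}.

P_post[1,1] = 0.1648

step 1: x^-=[-1.4372, -1.5722]  P^-=[1.8137 0.2138; 0.2138 0.8990]  S=[2.2180 0.7705; 0.7705 1.3767]  K=[0.8031 0.0616; -0.1448 0.7760]  nu=[-0.7227, 1.5902]  x^+=[-1.9197, -0.2335]  P^+=[0.3018 -0.0673; -0.0673 0.1967]
step 2: x^-=[-2.3467, -0.6183]  P^-=[0.8161 -0.0264; -0.0264 0.4574]  S=[1.1846 0.2255; 0.2255 0.7326]  K=[0.6766 0.0565; -0.1192 0.6513]  nu=[3.5000, 2.9319]  x^+=[0.1870, 0.8740]  P^+=[0.2542 -0.0556; -0.0556 0.1648]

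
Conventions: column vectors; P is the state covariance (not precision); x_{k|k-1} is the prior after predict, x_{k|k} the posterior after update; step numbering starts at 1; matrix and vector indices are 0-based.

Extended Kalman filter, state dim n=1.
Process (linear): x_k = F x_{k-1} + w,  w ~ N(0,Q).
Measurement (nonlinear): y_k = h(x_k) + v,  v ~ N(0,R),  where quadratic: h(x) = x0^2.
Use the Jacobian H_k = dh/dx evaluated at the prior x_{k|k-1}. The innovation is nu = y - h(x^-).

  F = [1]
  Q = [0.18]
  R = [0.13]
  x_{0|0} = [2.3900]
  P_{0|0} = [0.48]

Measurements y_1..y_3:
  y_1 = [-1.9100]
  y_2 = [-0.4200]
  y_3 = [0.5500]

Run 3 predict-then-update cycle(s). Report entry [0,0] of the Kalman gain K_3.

step 1: x^-=[2.3900]  P^-=[0.6600]  H_jac=[4.7800]  S=[15.2099]  K=[0.2074]  nu=[-7.6221]  x^+=[0.8090]  P^+=[0.0056]
step 2: x^-=[0.8090]  P^-=[0.1856]  H_jac=[1.6181]  S=[0.6161]  K=[0.4876]  nu=[-1.0746]  x^+=[0.2851]  P^+=[0.0392]
step 3: x^-=[0.2851]  P^-=[0.2192]  H_jac=[0.5702]  S=[0.2013]  K=[0.6210]  nu=[0.4687]  x^+=[0.5761]  P^+=[0.1416]

K[0,0] = 0.6210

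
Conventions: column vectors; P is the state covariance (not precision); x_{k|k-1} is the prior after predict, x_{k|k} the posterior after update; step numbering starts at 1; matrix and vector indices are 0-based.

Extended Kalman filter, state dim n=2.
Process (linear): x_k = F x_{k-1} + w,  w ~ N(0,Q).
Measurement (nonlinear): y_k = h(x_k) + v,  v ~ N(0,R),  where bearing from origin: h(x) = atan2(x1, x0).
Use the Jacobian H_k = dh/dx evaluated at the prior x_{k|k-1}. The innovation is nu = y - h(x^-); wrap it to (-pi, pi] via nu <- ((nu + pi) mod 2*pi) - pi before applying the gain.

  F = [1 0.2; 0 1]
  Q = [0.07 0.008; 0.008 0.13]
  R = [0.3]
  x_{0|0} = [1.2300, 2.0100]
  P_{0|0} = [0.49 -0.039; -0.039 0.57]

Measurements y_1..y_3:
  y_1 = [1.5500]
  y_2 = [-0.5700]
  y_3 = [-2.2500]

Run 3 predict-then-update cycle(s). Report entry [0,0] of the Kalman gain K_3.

step 1: x^-=[1.6320, 2.0100]  P^-=[0.5672 0.0830; 0.0830 0.7000]  H_jac=[-0.2998 0.2435]  S=[0.3804]  K=[-0.3940; 0.3826]  nu=[0.6612]  x^+=[1.3715, 2.2630]  P^+=[0.5082 0.1403; 0.1403 0.6443]
step 2: x^-=[1.8241, 2.2630]  P^-=[0.6601 0.2772; 0.2772 0.7743]  H_jac=[-0.2679 0.2159]  S=[0.3514]  K=[-0.3328; 0.2645]  nu=[-1.4624]  x^+=[2.3108, 1.8762]  P^+=[0.6211 0.3081; 0.3081 0.7497]
step 3: x^-=[2.6861, 1.8762]  P^-=[0.8444 0.4661; 0.4661 0.8797]  H_jac=[-0.1748 0.2502]  S=[0.3401]  K=[-0.0910; 0.4077]  nu=[-2.8597]  x^+=[2.9463, 0.7103]  P^+=[0.8416 0.4787; 0.4787 0.8232]

K[0,0] = -0.0910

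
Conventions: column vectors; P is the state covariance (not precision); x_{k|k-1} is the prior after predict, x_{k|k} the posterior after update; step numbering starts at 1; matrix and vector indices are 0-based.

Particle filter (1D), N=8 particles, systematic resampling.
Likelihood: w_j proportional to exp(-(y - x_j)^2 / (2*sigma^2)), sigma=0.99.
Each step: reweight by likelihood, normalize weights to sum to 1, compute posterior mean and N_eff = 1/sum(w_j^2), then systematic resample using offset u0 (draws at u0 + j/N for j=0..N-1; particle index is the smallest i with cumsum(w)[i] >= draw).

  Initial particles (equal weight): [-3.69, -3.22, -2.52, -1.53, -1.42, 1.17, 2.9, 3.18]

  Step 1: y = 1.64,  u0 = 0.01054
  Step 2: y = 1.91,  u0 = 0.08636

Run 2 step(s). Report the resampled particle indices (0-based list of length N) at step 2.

step 1: w=[0.0000, 0.0000, 0.0001, 0.0036, 0.0051, 0.5411, 0.2695, 0.1806]  mean=1.9760  Neff=2.5120  idx=[5, 5, 5, 5, 5, 6, 6, 7]
step 2: w=[0.1392, 0.1392, 0.1392, 0.1392, 0.1392, 0.1116, 0.1116, 0.0808]  mean=1.7187  Neff=7.7933  idx=[0, 1, 2, 3, 4, 5, 6, 7]

resampled_idx = [0, 1, 2, 3, 4, 5, 6, 7]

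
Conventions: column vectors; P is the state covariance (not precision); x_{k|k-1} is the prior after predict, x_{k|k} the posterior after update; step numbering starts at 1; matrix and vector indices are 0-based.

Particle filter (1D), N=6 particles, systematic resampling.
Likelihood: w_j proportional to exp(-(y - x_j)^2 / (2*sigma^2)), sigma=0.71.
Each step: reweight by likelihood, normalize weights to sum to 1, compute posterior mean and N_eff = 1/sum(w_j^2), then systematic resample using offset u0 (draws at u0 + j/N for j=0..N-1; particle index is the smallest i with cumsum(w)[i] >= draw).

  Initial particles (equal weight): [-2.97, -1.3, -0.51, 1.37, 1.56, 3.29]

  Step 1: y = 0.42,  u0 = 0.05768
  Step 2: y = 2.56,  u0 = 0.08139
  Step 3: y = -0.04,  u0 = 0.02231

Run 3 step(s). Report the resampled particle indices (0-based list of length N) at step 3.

resampled_idx = [0, 0, 1, 2, 3, 4]

step 1: w=[0.0000, 0.0458, 0.3651, 0.3517, 0.2372, 0.0002]  mean=0.6070  Neff=3.1713  idx=[2, 2, 2, 3, 3, 4]
step 2: w=[0.0001, 0.0001, 0.0001, 0.2847, 0.2847, 0.4302]  mean=1.4512  Neff=2.8798  idx=[3, 3, 4, 5, 5, 5]
step 3: w=[0.2127, 0.2127, 0.2127, 0.1206, 0.1206, 0.1206]  mean=1.4388  Neff=5.5746  idx=[0, 0, 1, 2, 3, 4]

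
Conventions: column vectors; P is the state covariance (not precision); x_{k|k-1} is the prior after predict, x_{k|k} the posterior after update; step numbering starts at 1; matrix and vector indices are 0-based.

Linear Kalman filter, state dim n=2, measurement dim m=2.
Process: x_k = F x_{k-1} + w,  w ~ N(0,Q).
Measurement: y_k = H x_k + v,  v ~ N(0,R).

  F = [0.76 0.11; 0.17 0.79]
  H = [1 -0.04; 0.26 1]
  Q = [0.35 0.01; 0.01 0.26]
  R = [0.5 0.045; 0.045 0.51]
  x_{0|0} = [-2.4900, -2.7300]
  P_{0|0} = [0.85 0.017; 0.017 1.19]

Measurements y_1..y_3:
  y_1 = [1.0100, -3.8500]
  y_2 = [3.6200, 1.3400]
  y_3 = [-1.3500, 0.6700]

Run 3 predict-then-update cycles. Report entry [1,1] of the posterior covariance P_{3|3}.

step 1: x^-=[-2.1927, -2.5800]  P^-=[0.8582 0.2338; 0.2338 1.0318]  S=[1.3412 0.4582; 0.4582 1.7214]  K=[0.5965 0.1066; -0.0807 0.6562]  nu=[3.0995, -0.6999]  x^+=[-0.4185, -3.2893]  P^+=[0.3031 0.0024; 0.0024 0.3304]
step 2: x^-=[-0.6799, -2.6697]  P^-=[0.5295 0.0794; 0.0794 0.4756]  S=[1.0239 0.2422; 0.2422 1.0627]  K=[0.4923 0.0921; -0.0545 0.4794]  nu=[4.1931, 4.1864]  x^+=[1.7696, -0.8911]  P^+=[0.2504 0.0040; 0.0040 0.2410]
step 3: x^-=[1.2469, -0.4031]  P^-=[0.4982 0.0658; 0.0658 0.4187]  S=[0.9936 0.2229; 0.2229 0.9966]  K=[0.4788 0.0889; -0.0513 0.4488]  nu=[-2.6130, 0.7489]  x^+=[0.0622, 0.0671]  P^+=[0.2436 0.0036; 0.0036 0.2256]

P_post[1,1] = 0.2256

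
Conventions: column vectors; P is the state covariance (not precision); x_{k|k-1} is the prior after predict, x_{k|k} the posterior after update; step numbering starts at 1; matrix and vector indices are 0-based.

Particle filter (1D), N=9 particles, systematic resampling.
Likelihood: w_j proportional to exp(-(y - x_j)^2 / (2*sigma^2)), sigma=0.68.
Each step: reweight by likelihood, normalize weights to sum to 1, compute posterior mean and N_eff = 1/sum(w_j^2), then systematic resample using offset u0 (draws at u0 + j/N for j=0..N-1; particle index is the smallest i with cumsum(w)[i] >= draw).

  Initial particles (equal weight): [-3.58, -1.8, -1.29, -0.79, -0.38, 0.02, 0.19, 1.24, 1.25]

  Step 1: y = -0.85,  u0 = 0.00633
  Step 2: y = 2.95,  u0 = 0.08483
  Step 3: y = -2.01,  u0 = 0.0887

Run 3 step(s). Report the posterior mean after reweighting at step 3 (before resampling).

step 1: w=[0.0001, 0.1007, 0.2168, 0.2663, 0.2105, 0.1179, 0.0830, 0.0024, 0.0023]  mean=-0.7278  Neff=5.1764  idx=[1, 2, 2, 3, 3, 3, 4, 4, 5]
step 2: w=[0.0000, 0.0000, 0.0000, 0.0025, 0.0025, 0.0025, 0.0584, 0.0584, 0.8755]  mean=-0.0330  Neff=1.2930  idx=[7, 8, 8, 8, 8, 8, 8, 8, 8]
step 3: w=[0.3784, 0.0777, 0.0777, 0.0777, 0.0777, 0.0777, 0.0777, 0.0777, 0.0777]  mean=-0.1314  Neff=5.2225  idx=[0, 0, 0, 1, 2, 4, 5, 7, 8]

post_mean = -0.1314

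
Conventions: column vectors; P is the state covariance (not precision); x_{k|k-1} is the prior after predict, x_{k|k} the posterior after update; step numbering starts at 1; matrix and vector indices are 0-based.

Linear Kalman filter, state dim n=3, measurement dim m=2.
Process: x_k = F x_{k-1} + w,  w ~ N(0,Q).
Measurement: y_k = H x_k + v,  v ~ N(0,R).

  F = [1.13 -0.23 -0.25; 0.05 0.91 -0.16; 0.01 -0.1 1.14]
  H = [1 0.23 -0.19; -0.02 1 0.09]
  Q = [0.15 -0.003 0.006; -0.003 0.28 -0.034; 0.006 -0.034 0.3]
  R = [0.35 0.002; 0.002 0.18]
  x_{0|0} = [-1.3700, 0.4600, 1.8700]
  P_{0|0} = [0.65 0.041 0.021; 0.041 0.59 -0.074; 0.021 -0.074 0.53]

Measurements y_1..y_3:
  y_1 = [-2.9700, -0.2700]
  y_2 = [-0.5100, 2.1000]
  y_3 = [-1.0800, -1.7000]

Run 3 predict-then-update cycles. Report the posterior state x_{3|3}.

step 1: x^-=[-2.1214, 0.0509, 2.0721]  P^-=[1.0026 -0.0168 -0.0843; -0.0168 0.8087 -0.2607; -0.0843 -0.2607 1.0120]  S=[1.4790 0.1701; 0.1701 0.9514]  K=[0.7060 -0.1730; 0.0540 0.8161; -0.2116 -0.1386]  nu=[-0.4666, -0.5498]  x^+=[-2.3557, -0.4230, 2.2471]  P^+=[0.2785 -0.0353 0.1243; -0.0353 0.1558 -0.1055; 0.1243 -0.1055 0.9175]
step 2: x^-=[-3.1264, -0.8622, 2.5804]  P^-=[0.5072 -0.0230 -0.0599; -0.0230 0.4587 -0.3198; -0.0599 -0.3198 1.5210]  S=[0.9765 0.0970; 0.0970 0.5948]  K=[0.5408 -0.1530; 0.0761 0.7112; -0.4089 -0.2388]  nu=[3.3050, 2.6675]  x^+=[-1.7470, 1.2862, 0.5920]  P^+=[0.2237 -0.0346 0.1408; -0.0346 0.1417 -0.1584; 0.1408 -0.1584 1.3048]
step 3: x^-=[-2.4179, 0.9884, 0.5288]  P^-=[0.4450 -0.0001 -0.1375; -0.0001 0.4721 -0.4440; -0.1375 -0.4440 2.0366]  S=[0.9845 0.1291; 0.1291 0.5893]  K=[0.4975 -0.1452; 0.1027 0.7107; -0.5962 -0.3072]  nu=[1.2111, -2.7843]  x^+=[-1.4112, -0.8661, 0.6621]  P^+=[0.2075 -0.0333 0.1368; -0.0333 0.1451 -0.1963; 0.1368 -0.1963 1.5838]

x_post = [-1.4112, -0.8661, 0.6621]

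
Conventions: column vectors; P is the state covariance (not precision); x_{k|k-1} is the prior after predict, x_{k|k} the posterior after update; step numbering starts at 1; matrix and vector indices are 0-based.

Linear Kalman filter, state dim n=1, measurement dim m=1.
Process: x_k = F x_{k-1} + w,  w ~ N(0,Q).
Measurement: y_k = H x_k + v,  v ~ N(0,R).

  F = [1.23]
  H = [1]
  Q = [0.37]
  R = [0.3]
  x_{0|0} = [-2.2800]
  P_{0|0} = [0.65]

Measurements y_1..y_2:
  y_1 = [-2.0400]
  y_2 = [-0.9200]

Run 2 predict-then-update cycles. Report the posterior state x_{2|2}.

x_post = [-1.4269]

step 1: x^-=[-2.8044]  P^-=[1.3534]  S=[1.6534]  K=[0.8186]  nu=[0.7644]  x^+=[-2.1787]  P^+=[0.2456]
step 2: x^-=[-2.6798]  P^-=[0.7415]  S=[1.0415]  K=[0.7120]  nu=[1.7598]  x^+=[-1.4269]  P^+=[0.2136]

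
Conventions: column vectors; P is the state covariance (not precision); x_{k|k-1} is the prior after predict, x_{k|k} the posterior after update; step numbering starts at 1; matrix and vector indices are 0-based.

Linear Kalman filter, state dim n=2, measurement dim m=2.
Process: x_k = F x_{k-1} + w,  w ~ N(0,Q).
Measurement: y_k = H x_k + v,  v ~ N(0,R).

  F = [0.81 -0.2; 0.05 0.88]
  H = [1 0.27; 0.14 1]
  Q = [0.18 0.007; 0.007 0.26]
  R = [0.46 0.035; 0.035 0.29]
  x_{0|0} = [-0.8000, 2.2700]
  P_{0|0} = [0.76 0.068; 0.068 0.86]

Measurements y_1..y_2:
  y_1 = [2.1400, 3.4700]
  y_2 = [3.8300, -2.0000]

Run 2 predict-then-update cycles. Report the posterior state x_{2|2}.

step 1: x^-=[-1.1020, 1.9576]  P^-=[0.6910 -0.0658; -0.0658 0.9339]  S=[1.1836 0.3156; 0.3156 1.2190]  K=[0.6037 -0.1309; -0.0481 0.7710]  nu=[2.7134, 1.6667]  x^+=[0.3180, 3.1120]  P^+=[0.2886 -0.0572; -0.0572 0.2299]
step 2: x^-=[-0.3648, 2.7544]  P^-=[0.3971 -0.0620; -0.0620 0.4337]  S=[0.8552 0.1434; 0.1434 0.7142]  K=[0.4618 -0.1017; -0.0366 0.6025]  nu=[3.4511, -4.7034]  x^+=[1.7070, -0.2056]  P^+=[0.2208 -0.0442; -0.0442 0.1796]

x_post = [1.7070, -0.2056]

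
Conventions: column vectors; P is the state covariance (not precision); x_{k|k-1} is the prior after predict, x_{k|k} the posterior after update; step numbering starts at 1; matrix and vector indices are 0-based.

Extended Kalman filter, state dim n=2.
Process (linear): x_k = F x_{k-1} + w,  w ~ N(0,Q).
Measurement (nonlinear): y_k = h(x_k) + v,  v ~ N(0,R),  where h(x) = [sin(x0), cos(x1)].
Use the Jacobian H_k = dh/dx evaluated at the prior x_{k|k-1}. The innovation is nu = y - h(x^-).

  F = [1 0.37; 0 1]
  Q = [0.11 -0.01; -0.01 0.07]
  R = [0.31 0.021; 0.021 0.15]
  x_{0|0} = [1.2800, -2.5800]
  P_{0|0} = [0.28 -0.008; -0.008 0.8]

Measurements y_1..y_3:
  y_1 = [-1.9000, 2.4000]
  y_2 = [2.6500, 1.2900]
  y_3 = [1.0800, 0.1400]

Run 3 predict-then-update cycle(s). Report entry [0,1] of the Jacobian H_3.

step 1: x^-=[0.3254, -2.5800]  P^-=[0.4936 0.2780; 0.2780 0.8700]  H_jac=[0.9475 0.0000; 0.0000 0.5325]  S=[0.7532 0.1613; 0.1613 0.3967]  K=[0.5927 0.1322; 0.1092 1.1234]  nu=[-2.2197, 3.2464]  x^+=[-0.5608, 0.8248]  P^+=[0.1968 0.0606; 0.0606 0.3207]
step 2: x^-=[-0.2557, 0.8248]  P^-=[0.3956 0.1693; 0.1693 0.3907]  H_jac=[0.9675 0.0000; 0.0000 -0.7344]  S=[0.6803 -0.0993; -0.0993 0.3608]  K=[0.5337 -0.1977; 0.1299 -0.7597]  nu=[2.9029, 0.6113]  x^+=[1.1729, 0.7374]  P^+=[0.1667 0.0251; 0.0251 0.1515]
step 3: x^-=[1.4457, 0.7374]  P^-=[0.3161 0.0712; 0.0712 0.2215]  H_jac=[0.1248 0.0000; 0.0000 -0.6724]  S=[0.3149 0.0150; 0.0150 0.2501]  K=[0.1347 -0.1994; 0.0568 -0.5987]  nu=[0.0878, -0.6002]  x^+=[1.5772, 1.1018]  P^+=[0.3012 0.0403; 0.0403 0.1318]

H_jac[0,1] = 0.0000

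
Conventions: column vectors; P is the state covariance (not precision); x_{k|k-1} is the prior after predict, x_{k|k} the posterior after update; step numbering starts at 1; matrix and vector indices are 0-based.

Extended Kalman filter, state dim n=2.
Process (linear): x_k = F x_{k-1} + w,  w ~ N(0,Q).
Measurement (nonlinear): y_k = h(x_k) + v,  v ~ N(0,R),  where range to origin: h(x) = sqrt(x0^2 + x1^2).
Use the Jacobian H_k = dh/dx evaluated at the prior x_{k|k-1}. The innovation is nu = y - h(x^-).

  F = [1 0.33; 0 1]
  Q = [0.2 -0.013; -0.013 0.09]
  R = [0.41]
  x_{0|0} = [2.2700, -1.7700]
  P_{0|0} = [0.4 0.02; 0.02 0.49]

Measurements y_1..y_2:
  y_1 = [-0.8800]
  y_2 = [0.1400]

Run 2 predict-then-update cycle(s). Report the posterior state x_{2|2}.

x_post = [0.2641, -0.3385]

step 1: x^-=[1.6859, -1.7700]  P^-=[0.6666 0.1687; 0.1687 0.5800]  H_jac=[0.6897 -0.7241]  S=[0.8627]  K=[0.3913; -0.3520]  nu=[-3.3244]  x^+=[0.3850, -0.5999]  P^+=[0.5345 0.2875; 0.2875 0.4731]
step 2: x^-=[0.1871, -0.5999]  P^-=[0.9758 0.4306; 0.4306 0.5631]  H_jac=[0.2977 -0.9547]  S=[0.7649]  K=[-0.1578; -0.5352]  nu=[-0.4884]  x^+=[0.2641, -0.3385]  P^+=[0.9567 0.3661; 0.3661 0.3440]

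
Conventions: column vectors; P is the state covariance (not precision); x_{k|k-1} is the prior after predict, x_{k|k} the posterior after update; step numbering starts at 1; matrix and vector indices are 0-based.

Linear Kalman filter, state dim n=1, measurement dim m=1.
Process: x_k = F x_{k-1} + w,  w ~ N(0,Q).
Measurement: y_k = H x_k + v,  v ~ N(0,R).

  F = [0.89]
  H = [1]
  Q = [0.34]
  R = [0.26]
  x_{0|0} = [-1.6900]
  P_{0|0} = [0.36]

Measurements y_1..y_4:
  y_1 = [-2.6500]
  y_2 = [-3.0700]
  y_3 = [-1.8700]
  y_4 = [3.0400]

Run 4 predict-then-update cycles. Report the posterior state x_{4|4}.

step 1: x^-=[-1.5041]  P^-=[0.6252]  S=[0.8852]  K=[0.7063]  nu=[-1.1459]  x^+=[-2.3134]  P^+=[0.1836]
step 2: x^-=[-2.0589]  P^-=[0.4855]  S=[0.7455]  K=[0.6512]  nu=[-1.0111]  x^+=[-2.7174]  P^+=[0.1693]
step 3: x^-=[-2.4185]  P^-=[0.4741]  S=[0.7341]  K=[0.6458]  nu=[0.5485]  x^+=[-2.0642]  P^+=[0.1679]
step 4: x^-=[-1.8372]  P^-=[0.4730]  S=[0.7330]  K=[0.6453]  nu=[4.8772]  x^+=[1.3100]  P^+=[0.1678]

x_post = [1.3100]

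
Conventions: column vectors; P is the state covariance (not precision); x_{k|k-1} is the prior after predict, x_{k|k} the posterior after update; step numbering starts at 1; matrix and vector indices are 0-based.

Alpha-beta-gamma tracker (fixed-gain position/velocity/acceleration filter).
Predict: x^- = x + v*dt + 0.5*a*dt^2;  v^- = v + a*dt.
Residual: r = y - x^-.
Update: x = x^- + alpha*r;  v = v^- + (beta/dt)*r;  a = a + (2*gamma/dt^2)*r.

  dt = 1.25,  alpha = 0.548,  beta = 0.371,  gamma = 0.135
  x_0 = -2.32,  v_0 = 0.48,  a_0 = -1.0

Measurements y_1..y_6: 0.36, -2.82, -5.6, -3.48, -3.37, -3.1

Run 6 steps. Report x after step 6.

step 1: x_pred=-2.5012  r=2.8612  x^+=-0.9333  v^+=0.0792  a^+=-0.5056
step 2: x_pred=-1.2292  r=-1.5908  x^+=-2.1010  v^+=-1.0249  a^+=-0.7805
step 3: x_pred=-3.9918  r=-1.6082  x^+=-4.8731  v^+=-2.4778  a^+=-1.0584
step 4: x_pred=-8.7972  r=5.3172  x^+=-5.8834  v^+=-2.2226  a^+=-0.1395
step 5: x_pred=-8.7706  r=5.4006  x^+=-5.8111  v^+=-0.7941  a^+=0.7937
step 6: x_pred=-6.1837  r=3.0837  x^+=-4.4938  v^+=1.1132  a^+=1.3265

x_post = -4.4938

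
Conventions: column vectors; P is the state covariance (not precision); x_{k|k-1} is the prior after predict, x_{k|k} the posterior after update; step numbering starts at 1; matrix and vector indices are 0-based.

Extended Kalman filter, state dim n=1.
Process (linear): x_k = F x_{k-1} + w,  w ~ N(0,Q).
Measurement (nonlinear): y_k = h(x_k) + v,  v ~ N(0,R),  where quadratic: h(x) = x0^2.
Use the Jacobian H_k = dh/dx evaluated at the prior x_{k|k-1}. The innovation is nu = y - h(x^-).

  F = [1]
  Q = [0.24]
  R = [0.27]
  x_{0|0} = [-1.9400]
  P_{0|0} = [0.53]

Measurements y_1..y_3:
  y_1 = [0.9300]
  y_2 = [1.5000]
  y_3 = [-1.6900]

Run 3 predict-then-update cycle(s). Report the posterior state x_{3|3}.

step 1: x^-=[-1.9400]  P^-=[0.7700]  H_jac=[-3.8800]  S=[11.8619]  K=[-0.2519]  nu=[-2.8336]  x^+=[-1.2263]  P^+=[0.0175]
step 2: x^-=[-1.2263]  P^-=[0.2575]  H_jac=[-2.4526]  S=[1.8191]  K=[-0.3472]  nu=[-0.0038]  x^+=[-1.2250]  P^+=[0.0382]
step 3: x^-=[-1.2250]  P^-=[0.2782]  H_jac=[-2.4500]  S=[1.9400]  K=[-0.3514]  nu=[-3.1906]  x^+=[-0.1039]  P^+=[0.0387]

x_post = [-0.1039]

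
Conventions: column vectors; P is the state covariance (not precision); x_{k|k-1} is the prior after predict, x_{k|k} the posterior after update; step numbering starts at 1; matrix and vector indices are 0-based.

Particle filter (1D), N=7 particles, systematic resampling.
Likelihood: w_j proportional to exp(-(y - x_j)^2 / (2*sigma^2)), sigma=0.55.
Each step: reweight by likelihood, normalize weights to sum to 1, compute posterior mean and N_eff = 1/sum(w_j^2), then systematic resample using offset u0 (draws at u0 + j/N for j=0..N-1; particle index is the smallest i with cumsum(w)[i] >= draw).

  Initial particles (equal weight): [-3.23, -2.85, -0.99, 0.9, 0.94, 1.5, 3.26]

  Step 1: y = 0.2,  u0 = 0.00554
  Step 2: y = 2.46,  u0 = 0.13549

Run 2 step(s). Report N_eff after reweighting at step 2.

N_eff = 5.9389

step 1: w=[0.0000, 0.0000, 0.0956, 0.4419, 0.4017, 0.0608, 0.0000]  mean=0.7718  Neff=2.7066  idx=[2, 3, 3, 3, 4, 4, 4]
step 2: w=[0.0000, 0.1498, 0.1498, 0.1498, 0.1836, 0.1836, 0.1836]  mean=0.9220  Neff=5.9389  idx=[1, 2, 3, 4, 5, 6, 6]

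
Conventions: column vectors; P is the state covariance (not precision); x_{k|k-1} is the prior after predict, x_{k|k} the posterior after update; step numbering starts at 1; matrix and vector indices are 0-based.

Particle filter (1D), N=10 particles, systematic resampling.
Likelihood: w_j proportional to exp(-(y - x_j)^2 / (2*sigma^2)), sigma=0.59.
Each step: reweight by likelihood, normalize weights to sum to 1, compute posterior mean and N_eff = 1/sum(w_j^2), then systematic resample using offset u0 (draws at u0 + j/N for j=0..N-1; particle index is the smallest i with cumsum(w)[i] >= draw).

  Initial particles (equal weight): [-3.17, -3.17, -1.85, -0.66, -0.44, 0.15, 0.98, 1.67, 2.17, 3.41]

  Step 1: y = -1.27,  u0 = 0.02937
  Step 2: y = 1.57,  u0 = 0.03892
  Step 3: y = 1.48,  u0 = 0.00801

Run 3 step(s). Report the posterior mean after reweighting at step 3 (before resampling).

post_mean = -0.4743

step 1: w=[0.0034, 0.0034, 0.3757, 0.3569, 0.2265, 0.0336, 0.0004, 0.0000, 0.0000, 0.0000]  mean=-1.0465  Neff=3.1152  idx=[2, 2, 2, 2, 3, 3, 3, 3, 4, 4]
step 2: w=[0.0000, 0.0000, 0.0000, 0.0000, 0.0859, 0.0859, 0.0859, 0.0859, 0.3281, 0.3281]  mean=-0.5157  Neff=4.0838  idx=[4, 5, 6, 7, 8, 8, 8, 9, 9, 9]
step 3: w=[0.0390, 0.0390, 0.0390, 0.0390, 0.1407, 0.1407, 0.1407, 0.1407, 0.1407, 0.1407]  mean=-0.4743  Neff=8.0122  idx=[0, 2, 4, 5, 5, 6, 7, 7, 8, 9]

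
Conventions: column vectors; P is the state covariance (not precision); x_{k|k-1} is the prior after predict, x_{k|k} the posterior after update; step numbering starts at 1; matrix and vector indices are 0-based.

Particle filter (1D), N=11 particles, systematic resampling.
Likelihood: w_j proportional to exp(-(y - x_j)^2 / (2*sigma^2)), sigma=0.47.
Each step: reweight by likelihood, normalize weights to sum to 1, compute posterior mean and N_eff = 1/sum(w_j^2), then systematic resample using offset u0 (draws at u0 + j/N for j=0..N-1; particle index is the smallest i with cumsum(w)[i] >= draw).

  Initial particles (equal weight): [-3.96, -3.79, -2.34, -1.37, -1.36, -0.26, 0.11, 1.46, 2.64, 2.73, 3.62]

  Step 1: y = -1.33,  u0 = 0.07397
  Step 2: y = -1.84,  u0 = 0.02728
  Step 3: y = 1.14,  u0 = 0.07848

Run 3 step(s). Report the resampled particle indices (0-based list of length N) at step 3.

step 1: w=[0.0000, 0.0000, 0.0456, 0.4575, 0.4582, 0.0344, 0.0042, 0.0000, 0.0000, 0.0000, 0.0000]  mean=-1.3653  Neff=2.3663  idx=[3, 3, 3, 3, 3, 4, 4, 4, 4, 4, 5]
step 2: w=[0.1010, 0.1010, 0.1010, 0.1010, 0.1010, 0.0989, 0.0989, 0.0989, 0.0989, 0.0989, 0.0006]  mean=-1.3644  Neff=10.0105  idx=[0, 1, 2, 2, 3, 4, 5, 6, 7, 8, 9]
step 3: w=[0.0862, 0.0862, 0.0862, 0.0862, 0.0862, 0.0862, 0.0966, 0.0966, 0.0966, 0.0966, 0.0966]  mean=-1.3652  Neff=10.9648  idx=[0, 1, 3, 4, 5, 6, 7, 8, 8, 9, 10]

resampled_idx = [0, 1, 3, 4, 5, 6, 7, 8, 8, 9, 10]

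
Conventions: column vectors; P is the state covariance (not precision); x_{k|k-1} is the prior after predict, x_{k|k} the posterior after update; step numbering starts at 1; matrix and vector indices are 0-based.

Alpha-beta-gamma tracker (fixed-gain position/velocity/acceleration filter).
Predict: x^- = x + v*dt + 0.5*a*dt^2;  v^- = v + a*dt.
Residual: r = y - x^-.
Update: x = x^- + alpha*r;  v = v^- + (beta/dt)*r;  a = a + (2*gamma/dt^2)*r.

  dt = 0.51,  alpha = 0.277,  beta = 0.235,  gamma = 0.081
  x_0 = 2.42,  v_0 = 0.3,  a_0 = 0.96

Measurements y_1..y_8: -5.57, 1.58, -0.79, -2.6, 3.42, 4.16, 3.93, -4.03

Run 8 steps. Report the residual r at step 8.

resid = -15.3174

step 1: x_pred=2.6978  r=-8.2678  x^+=0.4077  v^+=-3.0201  a^+=-4.1895
step 2: x_pred=-1.6774  r=3.2574  x^+=-0.7751  v^+=-3.6558  a^+=-2.1607
step 3: x_pred=-2.9206  r=2.1306  x^+=-2.3304  v^+=-3.7760  a^+=-0.8337
step 4: x_pred=-4.3646  r=1.7646  x^+=-3.8758  v^+=-3.3881  a^+=0.2654
step 5: x_pred=-5.5692  r=8.9892  x^+=-3.0792  v^+=0.8893  a^+=5.8642
step 6: x_pred=-1.8630  r=6.0230  x^+=-0.1946  v^+=6.6554  a^+=9.6155
step 7: x_pred=4.4501  r=-0.5201  x^+=4.3060  v^+=11.3196  a^+=9.2916
step 8: x_pred=11.2874  r=-15.3174  x^+=7.0445  v^+=9.0003  a^+=-0.2487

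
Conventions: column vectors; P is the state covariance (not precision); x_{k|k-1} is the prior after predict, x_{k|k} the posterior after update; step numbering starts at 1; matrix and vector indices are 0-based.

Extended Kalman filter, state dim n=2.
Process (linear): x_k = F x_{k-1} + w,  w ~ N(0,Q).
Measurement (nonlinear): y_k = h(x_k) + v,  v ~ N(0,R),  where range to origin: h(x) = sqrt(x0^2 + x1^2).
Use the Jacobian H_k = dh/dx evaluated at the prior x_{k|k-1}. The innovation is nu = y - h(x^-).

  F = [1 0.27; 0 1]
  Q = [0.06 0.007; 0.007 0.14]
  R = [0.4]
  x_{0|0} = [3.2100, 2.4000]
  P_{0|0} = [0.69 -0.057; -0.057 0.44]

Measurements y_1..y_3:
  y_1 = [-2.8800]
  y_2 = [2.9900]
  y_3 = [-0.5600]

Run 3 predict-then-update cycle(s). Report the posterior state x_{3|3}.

x_post = [-0.6704, 0.4292]

step 1: x^-=[3.8580, 2.4000]  P^-=[0.7513 0.0688; 0.0688 0.5800]  H_jac=[0.8491 0.5282]  S=[1.1652]  K=[0.5787; 0.3131]  nu=[-7.4236]  x^+=[-0.4378, 0.0760]  P^+=[0.3611 -0.1423; -0.1423 0.4658]
step 2: x^-=[-0.4173, 0.0760]  P^-=[0.3782 -0.0095; -0.0095 0.6058]  H_jac=[-0.9838 0.1791]  S=[0.7889]  K=[-0.4739; 0.1494]  nu=[2.5659]  x^+=[-1.6331, 0.4593]  P^+=[0.2011 0.0463; 0.0463 0.5882]
step 3: x^-=[-1.5091, 0.4593]  P^-=[0.3290 0.2121; 0.2121 0.7282]  H_jac=[-0.9567 0.2912]  S=[0.6446]  K=[-0.3924; 0.0141]  nu=[-2.1375]  x^+=[-0.6704, 0.4292]  P^+=[0.2297 0.2157; 0.2157 0.7281]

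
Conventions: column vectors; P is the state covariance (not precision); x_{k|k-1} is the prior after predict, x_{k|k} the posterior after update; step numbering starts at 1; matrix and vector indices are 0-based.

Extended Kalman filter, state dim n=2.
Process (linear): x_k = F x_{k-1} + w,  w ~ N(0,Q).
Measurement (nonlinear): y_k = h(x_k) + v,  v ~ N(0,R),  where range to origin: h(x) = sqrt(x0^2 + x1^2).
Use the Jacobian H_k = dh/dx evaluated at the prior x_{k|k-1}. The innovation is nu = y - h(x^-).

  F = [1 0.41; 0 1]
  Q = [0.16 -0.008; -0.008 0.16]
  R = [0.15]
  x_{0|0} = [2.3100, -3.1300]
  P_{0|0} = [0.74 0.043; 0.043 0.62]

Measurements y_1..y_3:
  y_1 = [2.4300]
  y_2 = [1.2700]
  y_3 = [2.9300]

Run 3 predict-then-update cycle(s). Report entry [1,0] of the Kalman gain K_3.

step 1: x^-=[1.0267, -3.1300]  P^-=[1.0395 0.2892; 0.2892 0.7800]  H_jac=[0.3117 -0.9502]  S=[0.7839]  K=[0.0628; -0.8305]  nu=[-0.8641]  x^+=[0.9725, -2.4124]  P^+=[1.0364 0.3301; 0.3301 0.2394]
step 2: x^-=[-0.0166, -2.4124]  P^-=[1.5073 0.4202; 0.4202 0.3994]  H_jac=[-0.0069 -1.0000]  S=[0.5552]  K=[-0.7755; -0.7245]  nu=[-1.1425]  x^+=[0.8694, -1.5847]  P^+=[1.1734 0.1082; 0.1082 0.1079]
step 3: x^-=[0.2196, -1.5847]  P^-=[1.4403 0.1445; 0.1445 0.2679]  H_jac=[0.1373 -0.9905]  S=[0.4007]  K=[0.1363; -0.6128]  nu=[1.3302]  x^+=[0.4009, -2.3998]  P^+=[1.4328 0.1780; 0.1780 0.1175]

K[1,0] = -0.6128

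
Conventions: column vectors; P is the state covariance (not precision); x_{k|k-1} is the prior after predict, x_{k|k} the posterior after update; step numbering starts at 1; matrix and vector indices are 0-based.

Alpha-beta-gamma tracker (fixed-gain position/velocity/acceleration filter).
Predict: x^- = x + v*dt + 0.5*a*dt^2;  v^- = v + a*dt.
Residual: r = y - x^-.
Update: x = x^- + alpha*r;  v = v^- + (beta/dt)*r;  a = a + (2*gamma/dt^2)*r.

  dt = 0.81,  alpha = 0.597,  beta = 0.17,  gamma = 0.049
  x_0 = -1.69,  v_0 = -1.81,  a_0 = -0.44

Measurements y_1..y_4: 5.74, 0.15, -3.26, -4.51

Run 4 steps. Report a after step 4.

a_post = -0.4626

step 1: x_pred=-3.3004  r=9.0404  x^+=2.0967  v^+=-0.2690  a^+=0.9103
step 2: x_pred=2.1774  r=-2.0274  x^+=0.9671  v^+=0.0428  a^+=0.6075
step 3: x_pred=1.2011  r=-4.4611  x^+=-1.4622  v^+=-0.4013  a^+=-0.0588
step 4: x_pred=-1.8066  r=-2.7034  x^+=-3.4205  v^+=-1.0164  a^+=-0.4626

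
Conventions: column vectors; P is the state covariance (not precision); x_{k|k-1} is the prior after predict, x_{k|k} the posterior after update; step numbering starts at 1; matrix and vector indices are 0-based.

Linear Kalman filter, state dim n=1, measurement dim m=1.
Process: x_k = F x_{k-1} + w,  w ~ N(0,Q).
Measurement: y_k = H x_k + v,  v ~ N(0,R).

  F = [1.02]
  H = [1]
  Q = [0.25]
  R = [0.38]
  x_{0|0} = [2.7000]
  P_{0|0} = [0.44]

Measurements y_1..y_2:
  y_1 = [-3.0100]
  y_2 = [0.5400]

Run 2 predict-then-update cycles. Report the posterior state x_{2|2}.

step 1: x^-=[2.7540]  P^-=[0.7078]  S=[1.0878]  K=[0.6507]  nu=[-5.7640]  x^+=[-0.9964]  P^+=[0.2473]
step 2: x^-=[-1.0164]  P^-=[0.5072]  S=[0.8872]  K=[0.5717]  nu=[1.5564]  x^+=[-0.1266]  P^+=[0.2172]

x_post = [-0.1266]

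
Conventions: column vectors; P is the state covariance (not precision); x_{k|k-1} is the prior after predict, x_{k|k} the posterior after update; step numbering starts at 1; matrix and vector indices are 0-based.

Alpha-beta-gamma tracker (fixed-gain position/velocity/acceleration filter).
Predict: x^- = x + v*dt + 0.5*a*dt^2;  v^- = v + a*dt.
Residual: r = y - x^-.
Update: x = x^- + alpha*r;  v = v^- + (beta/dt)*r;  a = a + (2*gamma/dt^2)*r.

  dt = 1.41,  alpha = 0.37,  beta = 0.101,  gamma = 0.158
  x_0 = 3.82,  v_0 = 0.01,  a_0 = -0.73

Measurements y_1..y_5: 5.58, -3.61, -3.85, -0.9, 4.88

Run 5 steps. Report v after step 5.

v_post = -3.4141

step 1: x_pred=3.1084  r=2.4716  x^+=4.0229  v^+=-0.8423  a^+=-0.3372
step 2: x_pred=2.5002  r=-6.1102  x^+=0.2394  v^+=-1.7553  a^+=-1.3083
step 3: x_pred=-3.5362  r=-0.3138  x^+=-3.6523  v^+=-3.6226  a^+=-1.3582
step 4: x_pred=-10.1103  r=9.2103  x^+=-6.7025  v^+=-4.8779  a^+=0.1057
step 5: x_pred=-13.4753  r=18.3553  x^+=-6.6838  v^+=-3.4141  a^+=3.0232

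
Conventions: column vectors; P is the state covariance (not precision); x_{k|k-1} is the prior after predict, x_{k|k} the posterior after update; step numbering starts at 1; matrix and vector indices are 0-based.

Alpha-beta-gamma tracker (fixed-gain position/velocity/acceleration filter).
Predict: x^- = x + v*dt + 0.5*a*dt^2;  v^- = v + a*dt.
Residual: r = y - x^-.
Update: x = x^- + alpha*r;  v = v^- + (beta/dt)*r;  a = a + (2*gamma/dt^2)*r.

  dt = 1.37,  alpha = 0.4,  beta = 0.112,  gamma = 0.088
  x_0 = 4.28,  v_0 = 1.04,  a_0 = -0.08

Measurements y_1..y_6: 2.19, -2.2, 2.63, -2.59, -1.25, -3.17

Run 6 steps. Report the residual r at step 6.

resid = 6.9787

step 1: x_pred=5.6297  r=-3.4397  x^+=4.2538  v^+=0.6492  a^+=-0.4025
step 2: x_pred=4.7655  r=-6.9655  x^+=1.9793  v^+=-0.4717  a^+=-1.0557
step 3: x_pred=0.3423  r=2.2877  x^+=1.2574  v^+=-1.7310  a^+=-0.8412
step 4: x_pred=-1.9036  r=-0.6864  x^+=-2.1781  v^+=-2.9396  a^+=-0.9056
step 5: x_pred=-7.0552  r=5.8052  x^+=-4.7331  v^+=-3.7056  a^+=-0.3612
step 6: x_pred=-10.1487  r=6.9787  x^+=-7.3572  v^+=-3.6299  a^+=0.2932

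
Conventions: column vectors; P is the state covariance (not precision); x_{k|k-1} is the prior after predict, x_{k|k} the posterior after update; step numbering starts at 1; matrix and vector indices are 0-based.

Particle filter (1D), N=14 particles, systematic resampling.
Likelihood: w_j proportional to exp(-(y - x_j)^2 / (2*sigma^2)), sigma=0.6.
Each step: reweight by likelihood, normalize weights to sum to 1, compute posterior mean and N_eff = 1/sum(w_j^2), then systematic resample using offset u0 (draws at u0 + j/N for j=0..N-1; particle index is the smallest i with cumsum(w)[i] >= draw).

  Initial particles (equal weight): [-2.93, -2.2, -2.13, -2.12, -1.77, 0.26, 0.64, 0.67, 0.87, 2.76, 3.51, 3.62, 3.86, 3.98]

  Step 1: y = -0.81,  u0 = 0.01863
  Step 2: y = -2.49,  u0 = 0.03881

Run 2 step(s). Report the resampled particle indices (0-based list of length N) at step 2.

step 1: w=[0.0023, 0.0799, 0.1040, 0.1079, 0.3252, 0.2385, 0.0631, 0.0558, 0.0232, 0.0000, 0.0000, 0.0000, 0.0000, 0.0000]  mean=-1.0485  Neff=5.0210  idx=[1, 2, 2, 3, 4, 4, 4, 4, 4, 5, 5, 5, 6, 7]
step 2: w=[0.1529, 0.1435, 0.1435, 0.1420, 0.0836, 0.0836, 0.0836, 0.0836, 0.0836, 0.0000, 0.0000, 0.0000, 0.0000, 0.0000]  mean=-1.9887  Neff=8.3554  idx=[0, 0, 1, 1, 2, 2, 3, 3, 4, 5, 6, 6, 7, 8]

resampled_idx = [0, 0, 1, 1, 2, 2, 3, 3, 4, 5, 6, 6, 7, 8]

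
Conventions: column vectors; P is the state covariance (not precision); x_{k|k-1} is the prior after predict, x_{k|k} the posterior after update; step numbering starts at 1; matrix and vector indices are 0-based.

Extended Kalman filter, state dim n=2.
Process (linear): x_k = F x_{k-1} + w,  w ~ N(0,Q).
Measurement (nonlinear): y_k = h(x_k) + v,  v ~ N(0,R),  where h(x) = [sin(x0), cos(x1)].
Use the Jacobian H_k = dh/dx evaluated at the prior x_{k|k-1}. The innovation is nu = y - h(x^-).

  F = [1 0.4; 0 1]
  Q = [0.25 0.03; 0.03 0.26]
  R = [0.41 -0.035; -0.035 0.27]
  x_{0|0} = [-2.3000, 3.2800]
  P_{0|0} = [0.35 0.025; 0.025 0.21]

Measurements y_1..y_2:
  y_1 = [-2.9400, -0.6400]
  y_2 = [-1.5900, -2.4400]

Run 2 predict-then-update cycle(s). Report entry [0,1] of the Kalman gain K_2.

step 1: x^-=[-0.9880, 3.2800]  P^-=[0.6536 0.1390; 0.1390 0.4700]  H_jac=[0.5504 0.0000; 0.0000 0.1380]  S=[0.6080 -0.0244; -0.0244 0.2789]  K=[0.5965 0.1210; 0.1357 0.2443]  nu=[-2.1051, 0.3504]  x^+=[-2.2013, 3.0801]  P^+=[0.4367 0.0855; 0.0855 0.4438]
step 2: x^-=[-0.9693, 3.0801]  P^-=[0.8261 0.2930; 0.2930 0.7038]  H_jac=[0.5659 0.0000; 0.0000 -0.0615]  S=[0.6745 -0.0452; -0.0452 0.2727]  K=[0.6963 0.0493; 0.2378 -0.1193]  nu=[-0.7655, -1.4419]  x^+=[-1.5735, 3.0700]  P^+=[0.5015 0.1797; 0.1797 0.6592]

K[0,1] = 0.0493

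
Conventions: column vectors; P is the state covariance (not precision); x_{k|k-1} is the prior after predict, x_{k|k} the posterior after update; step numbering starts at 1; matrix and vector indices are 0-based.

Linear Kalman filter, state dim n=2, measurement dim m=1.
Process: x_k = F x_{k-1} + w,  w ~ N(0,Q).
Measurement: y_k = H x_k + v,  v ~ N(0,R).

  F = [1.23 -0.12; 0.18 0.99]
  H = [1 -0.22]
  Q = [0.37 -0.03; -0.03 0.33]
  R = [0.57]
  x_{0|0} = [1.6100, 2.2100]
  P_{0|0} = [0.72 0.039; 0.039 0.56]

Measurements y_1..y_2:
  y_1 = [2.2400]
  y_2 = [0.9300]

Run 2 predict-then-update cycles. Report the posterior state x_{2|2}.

x_post = [2.0129, 2.9398]

step 1: x^-=[1.7151, 2.4777]  P^-=[1.4558 0.1095; 0.1095 0.9161]  S=[2.0220]  K=[0.7081; -0.0455]  nu=[1.0700]  x^+=[2.4727, 2.4290]  P^+=[0.4420 0.1747; 0.1747 0.9119]
step 2: x^-=[2.7500, 2.8498]  P^-=[1.0003 0.1685; 0.1685 1.3003]  S=[1.5591]  K=[0.6178; -0.0754]  nu=[-1.1930]  x^+=[2.0129, 2.9398]  P^+=[0.4052 0.2411; 0.2411 1.2915]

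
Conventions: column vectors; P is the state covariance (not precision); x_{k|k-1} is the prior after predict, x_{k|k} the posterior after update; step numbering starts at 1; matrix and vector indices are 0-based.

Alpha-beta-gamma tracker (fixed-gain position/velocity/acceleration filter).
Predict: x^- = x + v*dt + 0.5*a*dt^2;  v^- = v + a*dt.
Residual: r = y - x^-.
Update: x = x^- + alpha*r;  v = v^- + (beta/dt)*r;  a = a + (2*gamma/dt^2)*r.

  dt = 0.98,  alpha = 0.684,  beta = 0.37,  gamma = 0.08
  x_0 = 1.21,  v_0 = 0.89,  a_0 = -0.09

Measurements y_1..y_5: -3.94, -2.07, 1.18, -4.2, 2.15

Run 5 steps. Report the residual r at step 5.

step 1: x_pred=2.0390  r=-5.9790  x^+=-2.0506  v^+=-1.4556  a^+=-1.0861
step 2: x_pred=-3.9986  r=1.9286  x^+=-2.6794  v^+=-1.7918  a^+=-0.7648
step 3: x_pred=-4.8026  r=5.9826  x^+=-0.7105  v^+=-0.2825  a^+=0.2319
step 4: x_pred=-0.8760  r=-3.3240  x^+=-3.1496  v^+=-1.3102  a^+=-0.3219
step 5: x_pred=-4.5882  r=6.7382  x^+=0.0207  v^+=0.9184  a^+=0.8007

resid = 6.7382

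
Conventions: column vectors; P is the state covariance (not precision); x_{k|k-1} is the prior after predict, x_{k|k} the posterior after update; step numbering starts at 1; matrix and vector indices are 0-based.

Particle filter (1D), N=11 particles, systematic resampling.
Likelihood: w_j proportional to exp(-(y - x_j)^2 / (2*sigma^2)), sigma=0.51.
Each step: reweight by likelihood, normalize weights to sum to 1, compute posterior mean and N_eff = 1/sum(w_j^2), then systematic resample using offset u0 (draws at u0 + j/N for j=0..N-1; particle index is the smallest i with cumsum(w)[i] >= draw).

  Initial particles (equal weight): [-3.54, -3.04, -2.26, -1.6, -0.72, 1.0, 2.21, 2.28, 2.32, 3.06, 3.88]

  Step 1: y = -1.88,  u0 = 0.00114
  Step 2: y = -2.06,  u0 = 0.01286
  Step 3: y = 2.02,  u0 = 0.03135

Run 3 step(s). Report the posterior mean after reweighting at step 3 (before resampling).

post_mean = -1.6001

step 1: w=[0.0028, 0.0424, 0.4272, 0.4850, 0.0424, 0.0000, 0.0000, 0.0000, 0.0000, 0.0000, 0.0000]  mean=-1.9112  Neff=2.3730  idx=[0, 2, 2, 2, 2, 2, 3, 3, 3, 3, 3]
step 2: w=[0.0019, 0.1161, 0.1161, 0.1161, 0.1161, 0.1161, 0.0835, 0.0835, 0.0835, 0.0835, 0.0835]  mean=-1.9868  Neff=9.7758  idx=[1, 1, 2, 3, 4, 5, 5, 6, 7, 8, 10]
step 3: w=[0.0000, 0.0000, 0.0000, 0.0000, 0.0000, 0.0000, 0.0000, 0.2500, 0.2500, 0.2500, 0.2500]  mean=-1.6001  Neff=4.0006  idx=[7, 7, 7, 8, 8, 8, 9, 9, 10, 10, 10]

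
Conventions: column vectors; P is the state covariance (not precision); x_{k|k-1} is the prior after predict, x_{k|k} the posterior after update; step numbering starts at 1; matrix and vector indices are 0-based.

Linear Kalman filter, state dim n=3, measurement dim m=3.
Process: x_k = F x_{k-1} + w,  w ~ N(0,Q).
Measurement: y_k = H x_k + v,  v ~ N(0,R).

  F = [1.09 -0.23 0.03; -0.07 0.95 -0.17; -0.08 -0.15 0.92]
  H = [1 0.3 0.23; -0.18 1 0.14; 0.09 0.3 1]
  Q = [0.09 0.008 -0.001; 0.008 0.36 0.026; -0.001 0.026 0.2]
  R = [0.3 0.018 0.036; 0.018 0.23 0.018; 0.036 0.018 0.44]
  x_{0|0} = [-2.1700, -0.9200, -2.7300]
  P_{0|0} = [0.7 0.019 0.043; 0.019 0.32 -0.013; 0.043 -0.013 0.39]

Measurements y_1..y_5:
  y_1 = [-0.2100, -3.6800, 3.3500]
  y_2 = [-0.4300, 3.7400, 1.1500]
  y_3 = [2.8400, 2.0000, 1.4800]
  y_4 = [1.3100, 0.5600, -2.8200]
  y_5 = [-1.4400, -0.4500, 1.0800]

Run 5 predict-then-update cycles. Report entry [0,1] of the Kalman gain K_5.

step 1: x^-=[-2.2356, -0.2580, -2.2000]  P^-=[0.9324 -0.1063 0.0028; -0.1063 0.6662 -0.0918; 0.0028 -0.0918 0.5395]  S=[1.2458 -0.0578 0.2382; -0.0578 0.9494 0.1783; 0.2382 0.1783 0.9867]  K=[0.7278 -0.2292 -0.0787; 0.1025 0.7251 -0.0560; -0.0309 -0.1226 0.5487]  nu=[2.6090, -3.5164, 5.8286]  x^+=[0.0105, -2.8664, 1.3490]  P^+=[0.2181 0.0029 -0.0330; 0.0029 0.1767 -0.0611; -0.0330 -0.0611 0.2594]
step 2: x^-=[0.7112, -2.9532, 1.6702]  P^-=[0.3560 -0.0435 -0.0270; -0.0435 0.5466 -0.0920; -0.0270 -0.0920 0.4468]  S=[0.6776 0.0634 0.1442; 0.0634 0.7881 0.1458; 0.1442 0.1458 0.8764]  K=[0.5273 -0.1713 -0.0674; 0.0932 0.6893 -0.0524; -0.0239 -0.1218 0.4997]  nu=[-0.6394, 6.5874, 0.3017]  x^+=[-0.7745, 1.5122, 1.0341]  P^+=[0.1588 0.0015 -0.0285; 0.0015 0.1676 -0.0577; -0.0285 -0.0577 0.2367]
step 3: x^-=[-1.1610, 1.3150, 0.7865]  P^-=[0.2860 -0.0390 -0.0188; -0.0390 0.5367 -0.0846; -0.0188 -0.0846 0.4253]  S=[0.6131 0.0795 0.1447; 0.0795 0.7756 0.1475; 0.1447 0.1475 0.8597]  K=[0.4745 -0.1575 -0.0584; 0.0897 0.6857 -0.0479; -0.0117 -0.1191 0.4856]  nu=[3.4256, 0.3659, 0.4035]  x^+=[0.3834, 1.8539, 0.8989]  P^+=[0.1429 0.0004 -0.0244; 0.0004 0.1663 -0.0554; -0.0244 -0.0554 0.2299]
step 4: x^-=[0.0184, 1.5816, 0.5182]  P^-=[0.2678 -0.0392 -0.0139; -0.0392 0.5347 -0.0815; -0.0139 -0.0815 0.4182]  S=[0.5969 0.0831 0.1473; 0.0831 0.7735 0.1486; 0.1473 0.1486 0.8550]  K=[0.4584 -0.1543 -0.0540; 0.0877 0.6850 -0.0460; -0.0053 -0.1182 0.4805]  nu=[0.6979, -1.0908, -3.8143]  x^+=[0.7126, 1.0711, -1.1894]  P^+=[0.1380 -0.0002 -0.0224; -0.0002 0.1659 -0.0545; -0.0224 -0.0545 0.2275]
step 5: x^-=[0.4946, 1.1699, -1.3119]  P^-=[0.2624 -0.0397 -0.0116; -0.0397 0.5341 -0.0803; -0.0116 -0.0803 0.4155]  S=[0.5922 0.0838 0.1488; 0.0838 0.7731 0.1490; 0.1488 0.1490 0.8533]  K=[0.4533 -0.1536 -0.0521; 0.0868 0.6848 -0.0452; -0.0024 -0.1179 0.4785]  nu=[-1.9839, -1.3472, 1.9964]  x^+=[-0.3016, -0.0151, -0.1930]  P^+=[0.1364 -0.0005 -0.0215; -0.0005 0.1657 -0.0541; -0.0215 -0.0541 0.2265]

K[0,1] = -0.1536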